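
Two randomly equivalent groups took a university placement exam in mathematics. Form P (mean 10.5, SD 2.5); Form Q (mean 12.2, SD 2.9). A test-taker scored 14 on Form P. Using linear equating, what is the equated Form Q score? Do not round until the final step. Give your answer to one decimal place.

Linear equating: y = (SD_Y/SD_X)(x − M_X) + M_Y
y = (2.9/2.5)(14 − 10.5) + 12.2
y = 1.160000 × 3.5 + 12.2 = 4.0600 + 12.2 = 16.3

16.3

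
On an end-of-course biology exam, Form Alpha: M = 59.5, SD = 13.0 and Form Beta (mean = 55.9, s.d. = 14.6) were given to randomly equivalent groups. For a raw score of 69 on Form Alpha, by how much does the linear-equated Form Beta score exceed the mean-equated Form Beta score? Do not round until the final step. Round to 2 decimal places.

1.17

Mean-equated: 69 + (55.9 − 59.5) = 65.40
Linear-equated: (14.6/13.0)(69 − 59.5) + 55.9 = 66.569
Difference = 66.569 − 65.40 = 1.17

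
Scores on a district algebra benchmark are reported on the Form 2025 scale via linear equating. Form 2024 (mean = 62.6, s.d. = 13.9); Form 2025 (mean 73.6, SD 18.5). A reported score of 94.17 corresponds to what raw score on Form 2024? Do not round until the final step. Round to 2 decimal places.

Invert y = (SD_Y/SD_X)(x − M_X) + M_Y:
x = (SD_X/SD_Y)(y − M_Y) + M_X = (13.9/18.5)(94.17 − 73.6) + 62.6
x = 0.751351 × 20.570 + 62.6 = 78.06

78.06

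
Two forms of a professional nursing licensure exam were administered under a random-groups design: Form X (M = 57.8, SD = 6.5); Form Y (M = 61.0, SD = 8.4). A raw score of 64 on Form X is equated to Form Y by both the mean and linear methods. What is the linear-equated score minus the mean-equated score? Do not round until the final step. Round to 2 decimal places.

1.81

Mean-equated: 64 + (61.0 − 57.8) = 67.20
Linear-equated: (8.4/6.5)(64 − 57.8) + 61.0 = 69.012
Difference = 69.012 − 67.20 = 1.81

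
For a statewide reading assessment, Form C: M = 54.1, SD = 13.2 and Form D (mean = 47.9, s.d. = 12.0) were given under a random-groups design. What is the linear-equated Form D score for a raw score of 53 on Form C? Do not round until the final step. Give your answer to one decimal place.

46.9

Linear equating: y = (SD_Y/SD_X)(x − M_X) + M_Y
y = (12.0/13.2)(53 − 54.1) + 47.9
y = 0.909091 × -1.1 + 47.9 = -1.0000 + 47.9 = 46.9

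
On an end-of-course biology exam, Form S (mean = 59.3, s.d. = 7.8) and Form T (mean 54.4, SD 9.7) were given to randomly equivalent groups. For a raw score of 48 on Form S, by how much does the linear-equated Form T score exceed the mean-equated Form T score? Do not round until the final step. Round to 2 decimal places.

Mean-equated: 48 + (54.4 − 59.3) = 43.10
Linear-equated: (9.7/7.8)(48 − 59.3) + 54.4 = 40.347
Difference = 40.347 − 43.10 = -2.75

-2.75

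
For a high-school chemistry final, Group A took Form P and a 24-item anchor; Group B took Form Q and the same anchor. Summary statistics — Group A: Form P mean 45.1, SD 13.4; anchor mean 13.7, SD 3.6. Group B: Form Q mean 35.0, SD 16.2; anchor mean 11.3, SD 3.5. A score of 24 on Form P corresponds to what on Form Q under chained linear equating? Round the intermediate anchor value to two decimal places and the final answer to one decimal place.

19.9

Form P → anchor (Group A): v = (3.6/13.4)(24 − 45.1) + 13.7 = 8.03
anchor → Form Q (Group B): y = (16.2/3.5)(8.03 − 11.3) + 35.0 = 19.9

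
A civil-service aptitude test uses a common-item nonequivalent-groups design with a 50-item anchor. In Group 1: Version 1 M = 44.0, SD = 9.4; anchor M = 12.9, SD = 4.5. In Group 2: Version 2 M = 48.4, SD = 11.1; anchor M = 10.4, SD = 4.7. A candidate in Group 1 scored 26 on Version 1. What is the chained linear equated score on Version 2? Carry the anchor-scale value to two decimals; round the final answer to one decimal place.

Version 1 → anchor (Group 1): v = (4.5/9.4)(26 − 44.0) + 12.9 = 4.28
anchor → Version 2 (Group 2): y = (11.1/4.7)(4.28 − 10.4) + 48.4 = 33.9

33.9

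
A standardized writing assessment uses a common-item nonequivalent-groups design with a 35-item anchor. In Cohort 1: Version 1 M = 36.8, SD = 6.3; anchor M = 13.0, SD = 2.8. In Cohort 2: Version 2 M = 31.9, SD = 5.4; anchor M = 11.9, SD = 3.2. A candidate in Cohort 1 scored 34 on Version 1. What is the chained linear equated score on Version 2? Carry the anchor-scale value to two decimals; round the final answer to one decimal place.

Version 1 → anchor (Cohort 1): v = (2.8/6.3)(34 − 36.8) + 13.0 = 11.76
anchor → Version 2 (Cohort 2): y = (5.4/3.2)(11.76 − 11.9) + 31.9 = 31.7

31.7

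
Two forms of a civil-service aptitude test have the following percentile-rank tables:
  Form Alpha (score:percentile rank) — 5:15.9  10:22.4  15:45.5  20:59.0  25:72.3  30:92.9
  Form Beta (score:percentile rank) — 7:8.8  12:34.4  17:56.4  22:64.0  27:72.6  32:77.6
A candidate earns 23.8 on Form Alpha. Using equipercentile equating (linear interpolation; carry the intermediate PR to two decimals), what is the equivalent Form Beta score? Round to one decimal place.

PR of 23.8 on Form Alpha: 59.0 + (23.8 − 20)/(25 − 20) × (72.3 − 59.0) = 69.11
On Form Beta, PR 69.11 falls between score 22 (PR 64.0) and 27 (PR 72.6).
Interpolate: 22 + (69.11 − 64.0)/(72.6 − 64.0) × (27 − 22) = 25.0

25.0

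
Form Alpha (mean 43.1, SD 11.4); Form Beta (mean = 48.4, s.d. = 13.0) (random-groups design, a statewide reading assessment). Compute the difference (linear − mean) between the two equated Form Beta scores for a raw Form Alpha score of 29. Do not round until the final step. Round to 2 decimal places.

Mean-equated: 29 + (48.4 − 43.1) = 34.30
Linear-equated: (13.0/11.4)(29 − 43.1) + 48.4 = 32.321
Difference = 32.321 − 34.30 = -1.98

-1.98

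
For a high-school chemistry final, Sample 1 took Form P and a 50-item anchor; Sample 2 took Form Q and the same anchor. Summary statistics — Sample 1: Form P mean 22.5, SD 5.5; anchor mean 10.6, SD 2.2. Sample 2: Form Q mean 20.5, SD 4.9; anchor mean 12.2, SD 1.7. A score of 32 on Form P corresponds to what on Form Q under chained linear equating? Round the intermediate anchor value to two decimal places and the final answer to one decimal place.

Form P → anchor (Sample 1): v = (2.2/5.5)(32 − 22.5) + 10.6 = 14.40
anchor → Form Q (Sample 2): y = (4.9/1.7)(14.40 − 12.2) + 20.5 = 26.8

26.8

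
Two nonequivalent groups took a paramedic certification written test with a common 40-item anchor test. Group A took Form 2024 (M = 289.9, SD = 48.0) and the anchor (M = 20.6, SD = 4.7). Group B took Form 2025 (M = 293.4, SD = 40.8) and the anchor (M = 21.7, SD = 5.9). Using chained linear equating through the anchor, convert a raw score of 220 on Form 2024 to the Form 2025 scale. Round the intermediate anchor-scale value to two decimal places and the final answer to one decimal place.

Form 2024 → anchor (Group A): v = (4.7/48.0)(220 − 289.9) + 20.6 = 13.76
anchor → Form 2025 (Group B): y = (40.8/5.9)(13.76 − 21.7) + 293.4 = 238.5

238.5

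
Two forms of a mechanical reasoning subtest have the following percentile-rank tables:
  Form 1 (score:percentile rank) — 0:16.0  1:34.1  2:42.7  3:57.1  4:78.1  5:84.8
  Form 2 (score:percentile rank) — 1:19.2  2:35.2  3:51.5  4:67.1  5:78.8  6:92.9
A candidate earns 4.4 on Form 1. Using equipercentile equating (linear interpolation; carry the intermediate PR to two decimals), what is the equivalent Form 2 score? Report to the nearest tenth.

5.1

PR of 4.4 on Form 1: 78.1 + (4.4 − 4)/(5 − 4) × (84.8 − 78.1) = 80.78
On Form 2, PR 80.78 falls between score 5 (PR 78.8) and 6 (PR 92.9).
Interpolate: 5 + (80.78 − 78.8)/(92.9 − 78.8) × (6 − 5) = 5.1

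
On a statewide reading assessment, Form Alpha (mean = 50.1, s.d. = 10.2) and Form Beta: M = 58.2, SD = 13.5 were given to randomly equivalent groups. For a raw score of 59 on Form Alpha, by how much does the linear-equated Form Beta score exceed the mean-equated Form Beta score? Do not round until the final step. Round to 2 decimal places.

Mean-equated: 59 + (58.2 − 50.1) = 67.10
Linear-equated: (13.5/10.2)(59 − 50.1) + 58.2 = 69.979
Difference = 69.979 − 67.10 = 2.88

2.88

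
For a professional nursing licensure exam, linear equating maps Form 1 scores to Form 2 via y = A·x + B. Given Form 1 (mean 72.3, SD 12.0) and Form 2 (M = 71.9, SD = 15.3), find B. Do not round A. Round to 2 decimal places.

-20.28

A = SD_Y / SD_X = 15.3 / 12.0 = 1.275000
B = M_Y − A·M_X = 71.9 − 1.275000 × 72.3 = -20.28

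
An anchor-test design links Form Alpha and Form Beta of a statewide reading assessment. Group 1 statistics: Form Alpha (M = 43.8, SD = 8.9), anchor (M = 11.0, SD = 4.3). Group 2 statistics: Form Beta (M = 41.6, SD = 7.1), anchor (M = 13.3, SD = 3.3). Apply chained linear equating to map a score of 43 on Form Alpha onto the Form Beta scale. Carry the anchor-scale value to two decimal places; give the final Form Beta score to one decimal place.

Form Alpha → anchor (Group 1): v = (4.3/8.9)(43 − 43.8) + 11.0 = 10.61
anchor → Form Beta (Group 2): y = (7.1/3.3)(10.61 − 13.3) + 41.6 = 35.8

35.8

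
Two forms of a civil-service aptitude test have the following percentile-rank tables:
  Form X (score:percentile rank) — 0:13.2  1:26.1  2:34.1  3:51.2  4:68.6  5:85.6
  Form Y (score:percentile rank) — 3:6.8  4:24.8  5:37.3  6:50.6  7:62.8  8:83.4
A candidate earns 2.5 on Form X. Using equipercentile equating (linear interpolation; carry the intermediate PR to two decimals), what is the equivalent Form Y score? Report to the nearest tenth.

PR of 2.5 on Form X: 34.1 + (2.5 − 2)/(3 − 2) × (51.2 − 34.1) = 42.65
On Form Y, PR 42.65 falls between score 5 (PR 37.3) and 6 (PR 50.6).
Interpolate: 5 + (42.65 − 37.3)/(50.6 − 37.3) × (6 − 5) = 5.4

5.4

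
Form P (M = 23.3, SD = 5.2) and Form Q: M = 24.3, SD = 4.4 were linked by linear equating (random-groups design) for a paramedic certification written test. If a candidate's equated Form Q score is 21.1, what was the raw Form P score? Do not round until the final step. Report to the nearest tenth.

Invert y = (SD_Y/SD_X)(x − M_X) + M_Y:
x = (SD_X/SD_Y)(y − M_Y) + M_X = (5.2/4.4)(21.1 − 24.3) + 23.3
x = 1.181818 × -3.200 + 23.3 = 19.5

19.5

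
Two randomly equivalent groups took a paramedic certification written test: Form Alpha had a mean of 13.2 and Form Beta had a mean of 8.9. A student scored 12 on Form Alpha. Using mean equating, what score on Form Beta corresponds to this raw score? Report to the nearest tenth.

Mean equating: y = x + (M_Y − M_X) = 12 + (8.9 − 13.2) = 7.7

7.7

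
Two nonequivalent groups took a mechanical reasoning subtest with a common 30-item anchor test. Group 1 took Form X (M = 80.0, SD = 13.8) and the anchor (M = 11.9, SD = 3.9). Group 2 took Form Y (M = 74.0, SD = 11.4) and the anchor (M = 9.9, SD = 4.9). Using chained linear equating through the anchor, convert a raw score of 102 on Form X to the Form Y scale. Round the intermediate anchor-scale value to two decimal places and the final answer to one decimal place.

Form X → anchor (Group 1): v = (3.9/13.8)(102 − 80.0) + 11.9 = 18.12
anchor → Form Y (Group 2): y = (11.4/4.9)(18.12 − 9.9) + 74.0 = 93.1

93.1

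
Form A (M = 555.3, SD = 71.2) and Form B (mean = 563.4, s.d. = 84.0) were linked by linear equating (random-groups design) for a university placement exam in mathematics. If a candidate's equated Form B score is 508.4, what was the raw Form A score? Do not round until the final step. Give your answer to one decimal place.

508.7

Invert y = (SD_Y/SD_X)(x − M_X) + M_Y:
x = (SD_X/SD_Y)(y − M_Y) + M_X = (71.2/84.0)(508.4 − 563.4) + 555.3
x = 0.847619 × -55.000 + 555.3 = 508.7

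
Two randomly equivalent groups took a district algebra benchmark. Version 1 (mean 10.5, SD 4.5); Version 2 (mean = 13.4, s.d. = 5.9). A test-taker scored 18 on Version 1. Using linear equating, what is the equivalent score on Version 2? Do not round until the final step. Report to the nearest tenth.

23.2

Linear equating: y = (SD_Y/SD_X)(x − M_X) + M_Y
y = (5.9/4.5)(18 − 10.5) + 13.4
y = 1.311111 × 7.5 + 13.4 = 9.8333 + 13.4 = 23.2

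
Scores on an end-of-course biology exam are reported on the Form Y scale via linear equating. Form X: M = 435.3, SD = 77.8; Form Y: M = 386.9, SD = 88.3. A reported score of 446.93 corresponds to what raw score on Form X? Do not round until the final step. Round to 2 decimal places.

488.19

Invert y = (SD_Y/SD_X)(x − M_X) + M_Y:
x = (SD_X/SD_Y)(y − M_Y) + M_X = (77.8/88.3)(446.93 − 386.9) + 435.3
x = 0.881087 × 60.030 + 435.3 = 488.19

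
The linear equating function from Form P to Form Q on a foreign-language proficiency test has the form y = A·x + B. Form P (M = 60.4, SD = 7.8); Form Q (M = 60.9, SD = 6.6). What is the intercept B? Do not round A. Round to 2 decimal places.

9.79

A = SD_Y / SD_X = 6.6 / 7.8 = 0.846154
B = M_Y − A·M_X = 60.9 − 0.846154 × 60.4 = 9.79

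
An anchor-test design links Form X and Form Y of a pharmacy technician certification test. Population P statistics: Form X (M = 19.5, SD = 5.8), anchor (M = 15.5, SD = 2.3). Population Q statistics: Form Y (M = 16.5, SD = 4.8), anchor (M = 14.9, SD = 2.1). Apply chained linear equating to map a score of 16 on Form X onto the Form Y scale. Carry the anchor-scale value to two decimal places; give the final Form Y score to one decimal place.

Form X → anchor (Population P): v = (2.3/5.8)(16 − 19.5) + 15.5 = 14.11
anchor → Form Y (Population Q): y = (4.8/2.1)(14.11 − 14.9) + 16.5 = 14.7

14.7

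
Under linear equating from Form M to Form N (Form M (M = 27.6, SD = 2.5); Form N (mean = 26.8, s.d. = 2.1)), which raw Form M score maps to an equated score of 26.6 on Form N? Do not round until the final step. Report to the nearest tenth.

Invert y = (SD_Y/SD_X)(x − M_X) + M_Y:
x = (SD_X/SD_Y)(y − M_Y) + M_X = (2.5/2.1)(26.6 − 26.8) + 27.6
x = 1.190476 × -0.200 + 27.6 = 27.4

27.4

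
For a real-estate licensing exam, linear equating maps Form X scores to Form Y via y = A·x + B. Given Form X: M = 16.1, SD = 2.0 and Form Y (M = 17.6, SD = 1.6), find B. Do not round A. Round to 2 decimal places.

4.72

A = SD_Y / SD_X = 1.6 / 2.0 = 0.800000
B = M_Y − A·M_X = 17.6 − 0.800000 × 16.1 = 4.72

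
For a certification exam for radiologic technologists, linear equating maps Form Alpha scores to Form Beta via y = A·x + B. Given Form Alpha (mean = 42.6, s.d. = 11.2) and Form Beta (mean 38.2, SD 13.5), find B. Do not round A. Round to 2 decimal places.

A = SD_Y / SD_X = 13.5 / 11.2 = 1.205357
B = M_Y − A·M_X = 38.2 − 1.205357 × 42.6 = -13.15

-13.15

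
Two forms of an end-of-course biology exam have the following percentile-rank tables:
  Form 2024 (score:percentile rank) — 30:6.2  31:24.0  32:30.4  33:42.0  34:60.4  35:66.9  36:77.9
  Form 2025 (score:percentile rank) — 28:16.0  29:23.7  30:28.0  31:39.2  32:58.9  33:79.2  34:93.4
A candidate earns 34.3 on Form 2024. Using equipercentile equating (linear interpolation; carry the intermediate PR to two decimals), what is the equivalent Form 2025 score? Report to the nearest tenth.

32.2

PR of 34.3 on Form 2024: 60.4 + (34.3 − 34)/(35 − 34) × (66.9 − 60.4) = 62.35
On Form 2025, PR 62.35 falls between score 32 (PR 58.9) and 33 (PR 79.2).
Interpolate: 32 + (62.35 − 58.9)/(79.2 − 58.9) × (33 − 32) = 32.2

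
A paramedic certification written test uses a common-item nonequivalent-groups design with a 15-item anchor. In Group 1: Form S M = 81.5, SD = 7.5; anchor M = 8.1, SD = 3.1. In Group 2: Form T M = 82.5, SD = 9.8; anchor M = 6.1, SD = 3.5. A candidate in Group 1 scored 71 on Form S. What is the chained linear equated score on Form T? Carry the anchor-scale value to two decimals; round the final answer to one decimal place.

Form S → anchor (Group 1): v = (3.1/7.5)(71 − 81.5) + 8.1 = 3.76
anchor → Form T (Group 2): y = (9.8/3.5)(3.76 − 6.1) + 82.5 = 75.9

75.9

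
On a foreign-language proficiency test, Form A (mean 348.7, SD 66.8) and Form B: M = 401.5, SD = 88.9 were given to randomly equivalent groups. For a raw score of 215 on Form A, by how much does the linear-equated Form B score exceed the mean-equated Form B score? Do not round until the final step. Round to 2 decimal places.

-44.23

Mean-equated: 215 + (401.5 − 348.7) = 267.80
Linear-equated: (88.9/66.8)(215 − 348.7) + 401.5 = 223.567
Difference = 223.567 − 267.80 = -44.23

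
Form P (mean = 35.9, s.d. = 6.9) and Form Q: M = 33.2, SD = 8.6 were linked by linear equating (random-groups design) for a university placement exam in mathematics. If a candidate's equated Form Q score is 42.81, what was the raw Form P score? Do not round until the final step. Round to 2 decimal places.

Invert y = (SD_Y/SD_X)(x − M_X) + M_Y:
x = (SD_X/SD_Y)(y − M_Y) + M_X = (6.9/8.6)(42.81 − 33.2) + 35.9
x = 0.802326 × 9.610 + 35.9 = 43.61

43.61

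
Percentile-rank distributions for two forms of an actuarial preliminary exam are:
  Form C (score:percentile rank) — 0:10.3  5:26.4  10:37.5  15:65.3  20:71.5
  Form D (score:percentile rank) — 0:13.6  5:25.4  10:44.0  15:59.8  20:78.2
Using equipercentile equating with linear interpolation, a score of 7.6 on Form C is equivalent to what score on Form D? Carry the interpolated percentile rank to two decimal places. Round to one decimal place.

6.8

PR of 7.6 on Form C: 26.4 + (7.6 − 5)/(10 − 5) × (37.5 − 26.4) = 32.17
On Form D, PR 32.17 falls between score 5 (PR 25.4) and 10 (PR 44.0).
Interpolate: 5 + (32.17 − 25.4)/(44.0 − 25.4) × (10 − 5) = 6.8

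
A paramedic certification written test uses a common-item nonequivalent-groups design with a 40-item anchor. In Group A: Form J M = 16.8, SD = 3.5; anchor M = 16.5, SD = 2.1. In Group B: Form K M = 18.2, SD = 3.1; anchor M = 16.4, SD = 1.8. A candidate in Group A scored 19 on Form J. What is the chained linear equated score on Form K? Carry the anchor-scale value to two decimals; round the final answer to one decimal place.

20.6

Form J → anchor (Group A): v = (2.1/3.5)(19 − 16.8) + 16.5 = 17.82
anchor → Form K (Group B): y = (3.1/1.8)(17.82 − 16.4) + 18.2 = 20.6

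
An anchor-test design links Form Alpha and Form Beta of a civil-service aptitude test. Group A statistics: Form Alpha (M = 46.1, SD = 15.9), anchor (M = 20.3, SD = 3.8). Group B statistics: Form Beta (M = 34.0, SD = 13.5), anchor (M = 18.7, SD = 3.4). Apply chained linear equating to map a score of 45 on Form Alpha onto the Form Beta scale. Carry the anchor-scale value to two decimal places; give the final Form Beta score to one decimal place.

39.3

Form Alpha → anchor (Group A): v = (3.8/15.9)(45 − 46.1) + 20.3 = 20.04
anchor → Form Beta (Group B): y = (13.5/3.4)(20.04 − 18.7) + 34.0 = 39.3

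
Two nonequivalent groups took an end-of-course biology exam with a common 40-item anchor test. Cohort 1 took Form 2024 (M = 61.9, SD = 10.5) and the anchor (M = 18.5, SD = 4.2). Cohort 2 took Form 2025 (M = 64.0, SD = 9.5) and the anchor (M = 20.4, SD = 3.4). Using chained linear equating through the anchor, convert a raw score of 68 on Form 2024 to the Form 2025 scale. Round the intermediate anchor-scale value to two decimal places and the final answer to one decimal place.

Form 2024 → anchor (Cohort 1): v = (4.2/10.5)(68 − 61.9) + 18.5 = 20.94
anchor → Form 2025 (Cohort 2): y = (9.5/3.4)(20.94 − 20.4) + 64.0 = 65.5

65.5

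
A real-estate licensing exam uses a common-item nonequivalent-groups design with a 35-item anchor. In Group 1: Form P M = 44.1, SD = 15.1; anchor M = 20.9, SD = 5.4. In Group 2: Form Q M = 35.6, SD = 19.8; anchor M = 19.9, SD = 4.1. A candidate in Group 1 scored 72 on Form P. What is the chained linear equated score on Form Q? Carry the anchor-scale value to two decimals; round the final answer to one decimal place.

Form P → anchor (Group 1): v = (5.4/15.1)(72 − 44.1) + 20.9 = 30.88
anchor → Form Q (Group 2): y = (19.8/4.1)(30.88 − 19.9) + 35.6 = 88.6

88.6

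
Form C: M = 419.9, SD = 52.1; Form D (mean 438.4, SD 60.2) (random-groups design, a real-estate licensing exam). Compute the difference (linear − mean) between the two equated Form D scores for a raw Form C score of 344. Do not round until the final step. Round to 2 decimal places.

-11.80

Mean-equated: 344 + (438.4 − 419.9) = 362.50
Linear-equated: (60.2/52.1)(344 − 419.9) + 438.4 = 350.700
Difference = 350.700 − 362.50 = -11.80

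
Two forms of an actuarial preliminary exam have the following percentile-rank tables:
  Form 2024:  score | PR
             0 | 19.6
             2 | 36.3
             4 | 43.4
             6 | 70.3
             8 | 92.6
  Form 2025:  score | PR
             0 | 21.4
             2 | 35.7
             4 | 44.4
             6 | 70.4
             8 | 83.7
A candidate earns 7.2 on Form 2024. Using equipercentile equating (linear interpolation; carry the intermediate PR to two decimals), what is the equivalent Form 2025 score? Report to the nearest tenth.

8.0

PR of 7.2 on Form 2024: 70.3 + (7.2 − 6)/(8 − 6) × (92.6 − 70.3) = 83.68
On Form 2025, PR 83.68 falls between score 6 (PR 70.4) and 8 (PR 83.7).
Interpolate: 6 + (83.68 − 70.4)/(83.7 − 70.4) × (8 − 6) = 8.0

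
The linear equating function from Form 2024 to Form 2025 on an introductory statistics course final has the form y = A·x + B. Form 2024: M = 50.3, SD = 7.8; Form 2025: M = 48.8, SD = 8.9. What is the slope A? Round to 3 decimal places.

A = SD_Y / SD_X = 8.9 / 7.8 = 1.141

1.141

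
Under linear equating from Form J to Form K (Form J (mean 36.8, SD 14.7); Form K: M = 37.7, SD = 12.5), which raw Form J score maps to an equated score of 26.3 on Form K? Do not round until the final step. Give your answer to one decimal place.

23.4

Invert y = (SD_Y/SD_X)(x − M_X) + M_Y:
x = (SD_X/SD_Y)(y − M_Y) + M_X = (14.7/12.5)(26.3 − 37.7) + 36.8
x = 1.176000 × -11.400 + 36.8 = 23.4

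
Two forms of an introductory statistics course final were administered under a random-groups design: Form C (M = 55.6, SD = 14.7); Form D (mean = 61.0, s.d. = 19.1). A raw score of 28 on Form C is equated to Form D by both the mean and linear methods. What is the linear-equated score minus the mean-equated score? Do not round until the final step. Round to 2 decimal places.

Mean-equated: 28 + (61.0 − 55.6) = 33.40
Linear-equated: (19.1/14.7)(28 − 55.6) + 61.0 = 25.139
Difference = 25.139 − 33.40 = -8.26

-8.26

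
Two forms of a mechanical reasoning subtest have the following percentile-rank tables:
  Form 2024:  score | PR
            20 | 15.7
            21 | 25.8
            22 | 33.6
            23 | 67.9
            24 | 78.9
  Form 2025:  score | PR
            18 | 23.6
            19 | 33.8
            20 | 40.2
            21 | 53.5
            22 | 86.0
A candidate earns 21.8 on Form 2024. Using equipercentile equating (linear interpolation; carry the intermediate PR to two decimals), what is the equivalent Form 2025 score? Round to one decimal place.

PR of 21.8 on Form 2024: 25.8 + (21.8 − 21)/(22 − 21) × (33.6 − 25.8) = 32.04
On Form 2025, PR 32.04 falls between score 18 (PR 23.6) and 19 (PR 33.8).
Interpolate: 18 + (32.04 − 23.6)/(33.8 − 23.6) × (19 − 18) = 18.8

18.8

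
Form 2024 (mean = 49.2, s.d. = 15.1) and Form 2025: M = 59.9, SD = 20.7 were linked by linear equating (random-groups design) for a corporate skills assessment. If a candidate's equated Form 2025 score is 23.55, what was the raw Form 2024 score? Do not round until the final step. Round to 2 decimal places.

Invert y = (SD_Y/SD_X)(x − M_X) + M_Y:
x = (SD_X/SD_Y)(y − M_Y) + M_X = (15.1/20.7)(23.55 − 59.9) + 49.2
x = 0.729469 × -36.350 + 49.2 = 22.68

22.68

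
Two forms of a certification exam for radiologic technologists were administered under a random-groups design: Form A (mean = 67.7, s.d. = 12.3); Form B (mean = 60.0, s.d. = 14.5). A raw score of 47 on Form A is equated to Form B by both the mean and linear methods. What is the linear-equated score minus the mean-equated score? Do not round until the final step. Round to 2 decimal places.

Mean-equated: 47 + (60.0 − 67.7) = 39.30
Linear-equated: (14.5/12.3)(47 − 67.7) + 60.0 = 35.598
Difference = 35.598 − 39.30 = -3.70

-3.70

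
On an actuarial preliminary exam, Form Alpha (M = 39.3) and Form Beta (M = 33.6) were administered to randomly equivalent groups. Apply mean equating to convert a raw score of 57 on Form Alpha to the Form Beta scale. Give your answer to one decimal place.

51.3

Mean equating: y = x + (M_Y − M_X) = 57 + (33.6 − 39.3) = 51.3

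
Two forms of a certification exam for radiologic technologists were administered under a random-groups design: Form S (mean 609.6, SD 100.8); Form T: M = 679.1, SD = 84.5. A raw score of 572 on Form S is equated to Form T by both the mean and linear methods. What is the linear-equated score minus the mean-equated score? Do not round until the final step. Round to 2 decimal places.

Mean-equated: 572 + (679.1 − 609.6) = 641.50
Linear-equated: (84.5/100.8)(572 − 609.6) + 679.1 = 647.580
Difference = 647.580 − 641.50 = 6.08

6.08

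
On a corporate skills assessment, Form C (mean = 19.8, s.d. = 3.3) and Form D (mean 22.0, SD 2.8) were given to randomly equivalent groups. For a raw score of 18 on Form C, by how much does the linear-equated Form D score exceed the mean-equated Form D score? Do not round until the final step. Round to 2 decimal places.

Mean-equated: 18 + (22.0 − 19.8) = 20.20
Linear-equated: (2.8/3.3)(18 − 19.8) + 22.0 = 20.473
Difference = 20.473 − 20.20 = 0.27

0.27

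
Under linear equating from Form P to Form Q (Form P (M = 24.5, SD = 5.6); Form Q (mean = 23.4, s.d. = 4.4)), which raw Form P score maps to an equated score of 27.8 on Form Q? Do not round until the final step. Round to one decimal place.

Invert y = (SD_Y/SD_X)(x − M_X) + M_Y:
x = (SD_X/SD_Y)(y − M_Y) + M_X = (5.6/4.4)(27.8 − 23.4) + 24.5
x = 1.272727 × 4.400 + 24.5 = 30.1

30.1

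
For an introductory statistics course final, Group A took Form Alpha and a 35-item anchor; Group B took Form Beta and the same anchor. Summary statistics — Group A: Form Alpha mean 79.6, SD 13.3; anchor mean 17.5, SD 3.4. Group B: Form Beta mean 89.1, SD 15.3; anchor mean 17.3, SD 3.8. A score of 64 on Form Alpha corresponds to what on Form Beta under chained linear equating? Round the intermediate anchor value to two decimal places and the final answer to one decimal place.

73.8

Form Alpha → anchor (Group A): v = (3.4/13.3)(64 − 79.6) + 17.5 = 13.51
anchor → Form Beta (Group B): y = (15.3/3.8)(13.51 − 17.3) + 89.1 = 73.8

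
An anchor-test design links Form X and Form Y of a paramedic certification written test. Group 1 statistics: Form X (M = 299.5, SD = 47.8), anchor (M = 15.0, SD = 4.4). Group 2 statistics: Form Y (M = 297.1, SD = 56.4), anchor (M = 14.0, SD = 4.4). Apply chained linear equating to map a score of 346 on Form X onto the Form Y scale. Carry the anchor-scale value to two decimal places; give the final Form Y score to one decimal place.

Form X → anchor (Group 1): v = (4.4/47.8)(346 − 299.5) + 15.0 = 19.28
anchor → Form Y (Group 2): y = (56.4/4.4)(19.28 − 14.0) + 297.1 = 364.8

364.8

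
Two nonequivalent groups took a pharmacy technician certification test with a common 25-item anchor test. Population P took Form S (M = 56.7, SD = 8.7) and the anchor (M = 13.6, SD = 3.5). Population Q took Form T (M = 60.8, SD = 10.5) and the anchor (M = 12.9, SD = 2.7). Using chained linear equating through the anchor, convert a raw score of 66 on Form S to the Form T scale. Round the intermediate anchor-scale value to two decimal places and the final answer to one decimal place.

Form S → anchor (Population P): v = (3.5/8.7)(66 − 56.7) + 13.6 = 17.34
anchor → Form T (Population Q): y = (10.5/2.7)(17.34 − 12.9) + 60.8 = 78.1

78.1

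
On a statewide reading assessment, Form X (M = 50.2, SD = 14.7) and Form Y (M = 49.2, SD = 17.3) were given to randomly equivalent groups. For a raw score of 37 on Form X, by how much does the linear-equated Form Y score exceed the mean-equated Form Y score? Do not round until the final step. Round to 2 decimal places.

Mean-equated: 37 + (49.2 − 50.2) = 36.00
Linear-equated: (17.3/14.7)(37 − 50.2) + 49.2 = 33.665
Difference = 33.665 − 36.00 = -2.33

-2.33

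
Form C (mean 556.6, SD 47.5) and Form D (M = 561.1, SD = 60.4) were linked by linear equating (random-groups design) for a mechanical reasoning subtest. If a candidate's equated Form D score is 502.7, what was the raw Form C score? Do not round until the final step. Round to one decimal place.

Invert y = (SD_Y/SD_X)(x − M_X) + M_Y:
x = (SD_X/SD_Y)(y − M_Y) + M_X = (47.5/60.4)(502.7 − 561.1) + 556.6
x = 0.786424 × -58.400 + 556.6 = 510.7

510.7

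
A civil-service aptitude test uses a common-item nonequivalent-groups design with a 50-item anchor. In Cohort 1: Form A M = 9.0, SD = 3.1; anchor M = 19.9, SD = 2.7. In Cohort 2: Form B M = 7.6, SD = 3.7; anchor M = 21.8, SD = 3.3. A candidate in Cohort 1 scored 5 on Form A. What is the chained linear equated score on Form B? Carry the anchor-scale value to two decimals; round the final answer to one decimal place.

1.6

Form A → anchor (Cohort 1): v = (2.7/3.1)(5 − 9.0) + 19.9 = 16.42
anchor → Form B (Cohort 2): y = (3.7/3.3)(16.42 − 21.8) + 7.6 = 1.6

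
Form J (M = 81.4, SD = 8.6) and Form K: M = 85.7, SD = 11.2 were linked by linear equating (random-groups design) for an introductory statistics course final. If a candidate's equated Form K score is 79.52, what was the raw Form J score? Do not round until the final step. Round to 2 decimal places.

76.65

Invert y = (SD_Y/SD_X)(x − M_X) + M_Y:
x = (SD_X/SD_Y)(y − M_Y) + M_X = (8.6/11.2)(79.52 − 85.7) + 81.4
x = 0.767857 × -6.180 + 81.4 = 76.65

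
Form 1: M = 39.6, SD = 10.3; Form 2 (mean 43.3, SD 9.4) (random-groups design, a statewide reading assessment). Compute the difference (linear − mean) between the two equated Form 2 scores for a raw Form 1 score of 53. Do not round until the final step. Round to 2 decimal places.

-1.17

Mean-equated: 53 + (43.3 − 39.6) = 56.70
Linear-equated: (9.4/10.3)(53 − 39.6) + 43.3 = 55.529
Difference = 55.529 − 56.70 = -1.17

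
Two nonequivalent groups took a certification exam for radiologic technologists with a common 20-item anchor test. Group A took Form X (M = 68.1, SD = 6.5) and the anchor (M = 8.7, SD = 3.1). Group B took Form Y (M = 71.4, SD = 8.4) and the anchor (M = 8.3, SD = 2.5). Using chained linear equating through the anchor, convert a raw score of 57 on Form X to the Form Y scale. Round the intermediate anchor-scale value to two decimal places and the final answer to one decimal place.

55.0

Form X → anchor (Group A): v = (3.1/6.5)(57 − 68.1) + 8.7 = 3.41
anchor → Form Y (Group B): y = (8.4/2.5)(3.41 − 8.3) + 71.4 = 55.0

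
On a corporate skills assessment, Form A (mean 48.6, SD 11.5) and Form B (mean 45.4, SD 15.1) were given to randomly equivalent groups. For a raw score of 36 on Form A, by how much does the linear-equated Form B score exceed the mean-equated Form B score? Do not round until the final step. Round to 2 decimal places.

-3.94

Mean-equated: 36 + (45.4 − 48.6) = 32.80
Linear-equated: (15.1/11.5)(36 − 48.6) + 45.4 = 28.856
Difference = 28.856 − 32.80 = -3.94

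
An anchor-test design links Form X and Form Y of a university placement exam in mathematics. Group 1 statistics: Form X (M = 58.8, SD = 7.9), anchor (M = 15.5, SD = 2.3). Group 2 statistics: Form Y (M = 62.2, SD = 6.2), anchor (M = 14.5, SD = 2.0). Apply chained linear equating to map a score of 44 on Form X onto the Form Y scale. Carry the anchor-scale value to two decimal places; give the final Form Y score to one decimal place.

51.9

Form X → anchor (Group 1): v = (2.3/7.9)(44 − 58.8) + 15.5 = 11.19
anchor → Form Y (Group 2): y = (6.2/2.0)(11.19 − 14.5) + 62.2 = 51.9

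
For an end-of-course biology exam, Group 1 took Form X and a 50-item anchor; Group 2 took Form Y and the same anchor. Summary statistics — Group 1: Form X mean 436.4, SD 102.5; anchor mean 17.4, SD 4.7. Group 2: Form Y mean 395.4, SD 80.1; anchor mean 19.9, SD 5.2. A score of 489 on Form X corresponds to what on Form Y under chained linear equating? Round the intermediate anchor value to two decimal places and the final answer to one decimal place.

394.0

Form X → anchor (Group 1): v = (4.7/102.5)(489 − 436.4) + 17.4 = 19.81
anchor → Form Y (Group 2): y = (80.1/5.2)(19.81 − 19.9) + 395.4 = 394.0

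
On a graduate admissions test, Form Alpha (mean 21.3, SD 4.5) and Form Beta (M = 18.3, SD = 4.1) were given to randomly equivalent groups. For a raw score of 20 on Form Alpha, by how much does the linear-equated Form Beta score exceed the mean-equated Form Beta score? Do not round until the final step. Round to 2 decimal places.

Mean-equated: 20 + (18.3 − 21.3) = 17.00
Linear-equated: (4.1/4.5)(20 − 21.3) + 18.3 = 17.116
Difference = 17.116 − 17.00 = 0.12

0.12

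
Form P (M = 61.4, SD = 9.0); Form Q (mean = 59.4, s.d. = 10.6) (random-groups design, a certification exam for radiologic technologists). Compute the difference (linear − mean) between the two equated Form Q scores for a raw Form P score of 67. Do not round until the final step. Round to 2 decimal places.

Mean-equated: 67 + (59.4 − 61.4) = 65.00
Linear-equated: (10.6/9.0)(67 − 61.4) + 59.4 = 65.996
Difference = 65.996 − 65.00 = 1.00

1.00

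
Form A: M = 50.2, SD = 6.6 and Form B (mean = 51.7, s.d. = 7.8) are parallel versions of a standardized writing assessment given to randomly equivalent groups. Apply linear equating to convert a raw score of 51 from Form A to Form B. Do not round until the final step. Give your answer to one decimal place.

Linear equating: y = (SD_Y/SD_X)(x − M_X) + M_Y
y = (7.8/6.6)(51 − 50.2) + 51.7
y = 1.181818 × 0.8 + 51.7 = 0.9455 + 51.7 = 52.6

52.6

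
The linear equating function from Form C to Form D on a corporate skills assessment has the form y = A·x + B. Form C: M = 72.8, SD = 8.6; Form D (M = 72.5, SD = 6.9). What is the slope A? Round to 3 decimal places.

0.802

A = SD_Y / SD_X = 6.9 / 8.6 = 0.802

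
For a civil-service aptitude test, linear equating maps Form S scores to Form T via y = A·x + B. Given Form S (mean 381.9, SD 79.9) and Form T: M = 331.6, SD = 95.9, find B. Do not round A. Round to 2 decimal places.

A = SD_Y / SD_X = 95.9 / 79.9 = 1.200250
B = M_Y − A·M_X = 331.6 − 1.200250 × 381.9 = -126.78

-126.78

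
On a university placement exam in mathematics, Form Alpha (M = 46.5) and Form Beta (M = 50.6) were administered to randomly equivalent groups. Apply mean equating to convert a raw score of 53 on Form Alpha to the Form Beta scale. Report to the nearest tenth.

57.1

Mean equating: y = x + (M_Y − M_X) = 53 + (50.6 − 46.5) = 57.1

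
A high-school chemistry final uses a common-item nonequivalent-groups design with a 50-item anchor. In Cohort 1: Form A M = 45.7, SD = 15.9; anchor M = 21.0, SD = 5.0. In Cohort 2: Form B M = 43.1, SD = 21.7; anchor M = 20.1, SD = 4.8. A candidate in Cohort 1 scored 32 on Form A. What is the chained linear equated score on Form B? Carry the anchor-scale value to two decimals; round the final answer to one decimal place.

Form A → anchor (Cohort 1): v = (5.0/15.9)(32 − 45.7) + 21.0 = 16.69
anchor → Form B (Cohort 2): y = (21.7/4.8)(16.69 − 20.1) + 43.1 = 27.7

27.7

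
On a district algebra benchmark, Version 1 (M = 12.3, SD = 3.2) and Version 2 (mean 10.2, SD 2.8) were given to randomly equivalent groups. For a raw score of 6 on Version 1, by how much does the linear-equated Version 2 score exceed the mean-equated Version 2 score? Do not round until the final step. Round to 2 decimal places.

0.79

Mean-equated: 6 + (10.2 − 12.3) = 3.90
Linear-equated: (2.8/3.2)(6 − 12.3) + 10.2 = 4.687
Difference = 4.687 − 3.90 = 0.79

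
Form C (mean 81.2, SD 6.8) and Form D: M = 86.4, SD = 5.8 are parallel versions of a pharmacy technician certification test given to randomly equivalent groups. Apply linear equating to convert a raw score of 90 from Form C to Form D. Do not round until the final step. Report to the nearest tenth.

Linear equating: y = (SD_Y/SD_X)(x − M_X) + M_Y
y = (5.8/6.8)(90 − 81.2) + 86.4
y = 0.852941 × 8.8 + 86.4 = 7.5059 + 86.4 = 93.9

93.9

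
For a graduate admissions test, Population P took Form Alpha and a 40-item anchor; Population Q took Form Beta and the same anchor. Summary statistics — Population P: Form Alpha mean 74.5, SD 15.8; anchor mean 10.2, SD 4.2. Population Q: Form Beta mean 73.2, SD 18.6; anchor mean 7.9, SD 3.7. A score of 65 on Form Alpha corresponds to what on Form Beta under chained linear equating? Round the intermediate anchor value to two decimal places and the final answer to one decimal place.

Form Alpha → anchor (Population P): v = (4.2/15.8)(65 − 74.5) + 10.2 = 7.67
anchor → Form Beta (Population Q): y = (18.6/3.7)(7.67 − 7.9) + 73.2 = 72.0

72.0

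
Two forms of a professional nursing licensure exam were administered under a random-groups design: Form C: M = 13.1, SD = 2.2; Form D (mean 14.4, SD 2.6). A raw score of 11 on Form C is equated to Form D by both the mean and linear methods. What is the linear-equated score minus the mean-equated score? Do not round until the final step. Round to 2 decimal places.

-0.38

Mean-equated: 11 + (14.4 − 13.1) = 12.30
Linear-equated: (2.6/2.2)(11 − 13.1) + 14.4 = 11.918
Difference = 11.918 − 12.30 = -0.38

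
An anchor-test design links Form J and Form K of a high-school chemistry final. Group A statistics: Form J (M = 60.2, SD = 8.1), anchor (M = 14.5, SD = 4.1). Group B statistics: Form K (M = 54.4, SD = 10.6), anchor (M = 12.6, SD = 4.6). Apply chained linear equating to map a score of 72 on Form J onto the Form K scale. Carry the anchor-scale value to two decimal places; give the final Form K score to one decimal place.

Form J → anchor (Group A): v = (4.1/8.1)(72 − 60.2) + 14.5 = 20.47
anchor → Form K (Group B): y = (10.6/4.6)(20.47 − 12.6) + 54.4 = 72.5

72.5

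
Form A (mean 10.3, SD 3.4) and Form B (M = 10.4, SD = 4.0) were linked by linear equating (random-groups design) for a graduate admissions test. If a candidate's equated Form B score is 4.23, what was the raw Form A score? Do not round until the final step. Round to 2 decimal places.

Invert y = (SD_Y/SD_X)(x − M_X) + M_Y:
x = (SD_X/SD_Y)(y − M_Y) + M_X = (3.4/4.0)(4.23 − 10.4) + 10.3
x = 0.850000 × -6.170 + 10.3 = 5.06

5.06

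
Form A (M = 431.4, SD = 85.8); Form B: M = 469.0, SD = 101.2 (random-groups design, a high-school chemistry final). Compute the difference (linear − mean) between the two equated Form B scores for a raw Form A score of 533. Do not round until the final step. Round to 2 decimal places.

18.24

Mean-equated: 533 + (469.0 − 431.4) = 570.60
Linear-equated: (101.2/85.8)(533 − 431.4) + 469.0 = 588.836
Difference = 588.836 − 570.60 = 18.24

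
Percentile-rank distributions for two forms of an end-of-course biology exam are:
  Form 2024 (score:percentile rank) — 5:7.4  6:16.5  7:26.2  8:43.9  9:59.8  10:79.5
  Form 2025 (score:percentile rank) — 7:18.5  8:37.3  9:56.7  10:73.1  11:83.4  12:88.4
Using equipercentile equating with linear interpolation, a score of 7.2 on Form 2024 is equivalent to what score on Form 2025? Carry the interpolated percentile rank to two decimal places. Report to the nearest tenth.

PR of 7.2 on Form 2024: 26.2 + (7.2 − 7)/(8 − 7) × (43.9 − 26.2) = 29.74
On Form 2025, PR 29.74 falls between score 7 (PR 18.5) and 8 (PR 37.3).
Interpolate: 7 + (29.74 − 18.5)/(37.3 − 18.5) × (8 − 7) = 7.6

7.6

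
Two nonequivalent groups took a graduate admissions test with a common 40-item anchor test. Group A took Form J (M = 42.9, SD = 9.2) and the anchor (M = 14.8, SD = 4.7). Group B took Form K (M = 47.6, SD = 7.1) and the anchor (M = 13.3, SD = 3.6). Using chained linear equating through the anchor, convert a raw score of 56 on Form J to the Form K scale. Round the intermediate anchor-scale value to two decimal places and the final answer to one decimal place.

63.8

Form J → anchor (Group A): v = (4.7/9.2)(56 − 42.9) + 14.8 = 21.49
anchor → Form K (Group B): y = (7.1/3.6)(21.49 − 13.3) + 47.6 = 63.8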